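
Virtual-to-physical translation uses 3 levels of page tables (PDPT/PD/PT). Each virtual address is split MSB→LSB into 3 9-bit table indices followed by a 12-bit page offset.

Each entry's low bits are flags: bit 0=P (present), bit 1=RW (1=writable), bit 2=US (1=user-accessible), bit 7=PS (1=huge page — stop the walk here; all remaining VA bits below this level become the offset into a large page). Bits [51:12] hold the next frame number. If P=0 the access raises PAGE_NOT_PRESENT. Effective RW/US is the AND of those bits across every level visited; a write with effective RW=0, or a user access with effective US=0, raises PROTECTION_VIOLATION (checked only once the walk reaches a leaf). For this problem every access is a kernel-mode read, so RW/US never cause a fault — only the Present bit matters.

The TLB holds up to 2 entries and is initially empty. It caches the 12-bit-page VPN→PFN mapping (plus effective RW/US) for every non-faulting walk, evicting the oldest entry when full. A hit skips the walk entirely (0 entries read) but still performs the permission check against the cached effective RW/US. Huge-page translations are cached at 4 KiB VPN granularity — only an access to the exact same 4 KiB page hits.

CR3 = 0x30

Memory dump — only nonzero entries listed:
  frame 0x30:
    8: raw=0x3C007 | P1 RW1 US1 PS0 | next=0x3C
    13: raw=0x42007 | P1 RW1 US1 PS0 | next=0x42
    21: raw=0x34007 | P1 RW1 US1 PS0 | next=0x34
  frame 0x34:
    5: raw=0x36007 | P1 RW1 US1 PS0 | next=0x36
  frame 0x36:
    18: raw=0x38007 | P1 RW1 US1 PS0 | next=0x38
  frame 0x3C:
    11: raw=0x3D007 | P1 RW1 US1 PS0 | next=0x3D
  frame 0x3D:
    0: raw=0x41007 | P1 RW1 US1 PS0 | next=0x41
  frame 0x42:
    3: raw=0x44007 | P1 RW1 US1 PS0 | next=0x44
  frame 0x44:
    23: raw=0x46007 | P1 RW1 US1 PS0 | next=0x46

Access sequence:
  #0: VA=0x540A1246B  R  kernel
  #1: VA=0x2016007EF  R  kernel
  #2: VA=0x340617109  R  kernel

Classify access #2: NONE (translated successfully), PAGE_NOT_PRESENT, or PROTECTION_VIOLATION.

Trace:
#0 VA=0x540A1246B (r,kernel):
  [0] read 0x30 idx=21: raw=0x34007 flags P=1 W=1 U=1 S=0
  [1] read 0x34 idx=5: raw=0x36007 flags P=1 W=1 U=1 S=0
  [2] read 0x36 idx=18: raw=0x38007 flags P=1 W=1 U=1 S=0
  → PA=0x3846B  (3 entries read)
#1 VA=0x2016007EF (r,kernel):
  [0] read 0x30 idx=8: raw=0x3C007 flags P=1 W=1 U=1 S=0
  [1] read 0x3C idx=11: raw=0x3D007 flags P=1 W=1 U=1 S=0
  [2] read 0x3D idx=0: raw=0x41007 flags P=1 W=1 U=1 S=0
  → PA=0x417EF  (3 entries read)
#2 VA=0x340617109 (r,kernel):
  [0] read 0x30 idx=13: raw=0x42007 flags P=1 W=1 U=1 S=0
  [1] read 0x42 idx=3: raw=0x44007 flags P=1 W=1 U=1 S=0
  [2] read 0x44 idx=23: raw=0x46007 flags P=1 W=1 U=1 S=0
  → PA=0x46109  (3 entries read)

Access #2 fault: NONE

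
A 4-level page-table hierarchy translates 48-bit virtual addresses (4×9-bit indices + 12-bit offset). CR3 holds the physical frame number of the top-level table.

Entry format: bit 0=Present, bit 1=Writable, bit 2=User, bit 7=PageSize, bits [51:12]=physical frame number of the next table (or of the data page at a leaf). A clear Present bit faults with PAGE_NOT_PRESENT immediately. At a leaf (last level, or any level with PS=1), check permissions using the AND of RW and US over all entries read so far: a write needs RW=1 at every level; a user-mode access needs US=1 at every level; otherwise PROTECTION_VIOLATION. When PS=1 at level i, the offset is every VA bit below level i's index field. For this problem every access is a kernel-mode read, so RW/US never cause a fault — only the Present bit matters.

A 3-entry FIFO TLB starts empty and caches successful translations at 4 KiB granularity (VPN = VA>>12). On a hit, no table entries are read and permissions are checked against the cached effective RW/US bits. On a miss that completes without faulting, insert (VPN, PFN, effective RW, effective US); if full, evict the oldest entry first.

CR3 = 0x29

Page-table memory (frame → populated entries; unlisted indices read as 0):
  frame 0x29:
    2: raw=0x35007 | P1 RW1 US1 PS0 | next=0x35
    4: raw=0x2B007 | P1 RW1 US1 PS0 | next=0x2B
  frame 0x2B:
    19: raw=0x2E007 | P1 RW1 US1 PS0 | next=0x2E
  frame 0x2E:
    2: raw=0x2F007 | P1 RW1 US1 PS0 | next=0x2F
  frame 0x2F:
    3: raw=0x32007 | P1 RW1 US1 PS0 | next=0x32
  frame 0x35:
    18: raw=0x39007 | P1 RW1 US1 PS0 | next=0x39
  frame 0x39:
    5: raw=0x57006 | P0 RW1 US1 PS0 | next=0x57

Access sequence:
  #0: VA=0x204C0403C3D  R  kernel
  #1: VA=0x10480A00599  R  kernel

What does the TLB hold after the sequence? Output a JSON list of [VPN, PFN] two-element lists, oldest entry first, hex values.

Trace:
#0 VA=0x204C0403C3D (r,kernel):
  lvl0: tbl 0x29, slot 4 ⇒ 0x2B007 (P1/RW1/US1/PS0)
  lvl1: tbl 0x2B, slot 19 ⇒ 0x2E007 (P1/RW1/US1/PS0)
  lvl2: tbl 0x2E, slot 2 ⇒ 0x2F007 (P1/RW1/US1/PS0)
  lvl3: tbl 0x2F, slot 3 ⇒ 0x32007 (P1/RW1/US1/PS0)
  ✓ 0x32C3D  — 4 lookups
#1 VA=0x10480A00599 (r,kernel):
  lvl0: tbl 0x29, slot 2 ⇒ 0x35007 (P1/RW1/US1/PS0)
  lvl1: tbl 0x35, slot 18 ⇒ 0x39007 (P1/RW1/US1/PS0)
  lvl2: tbl 0x39, slot 5 ⇒ 0x57006 (P0/RW1/US1/PS0)
  → PAGE_NOT_PRESENT  (3 entries read)

TLB: [["0x204C0403", "0x32"]]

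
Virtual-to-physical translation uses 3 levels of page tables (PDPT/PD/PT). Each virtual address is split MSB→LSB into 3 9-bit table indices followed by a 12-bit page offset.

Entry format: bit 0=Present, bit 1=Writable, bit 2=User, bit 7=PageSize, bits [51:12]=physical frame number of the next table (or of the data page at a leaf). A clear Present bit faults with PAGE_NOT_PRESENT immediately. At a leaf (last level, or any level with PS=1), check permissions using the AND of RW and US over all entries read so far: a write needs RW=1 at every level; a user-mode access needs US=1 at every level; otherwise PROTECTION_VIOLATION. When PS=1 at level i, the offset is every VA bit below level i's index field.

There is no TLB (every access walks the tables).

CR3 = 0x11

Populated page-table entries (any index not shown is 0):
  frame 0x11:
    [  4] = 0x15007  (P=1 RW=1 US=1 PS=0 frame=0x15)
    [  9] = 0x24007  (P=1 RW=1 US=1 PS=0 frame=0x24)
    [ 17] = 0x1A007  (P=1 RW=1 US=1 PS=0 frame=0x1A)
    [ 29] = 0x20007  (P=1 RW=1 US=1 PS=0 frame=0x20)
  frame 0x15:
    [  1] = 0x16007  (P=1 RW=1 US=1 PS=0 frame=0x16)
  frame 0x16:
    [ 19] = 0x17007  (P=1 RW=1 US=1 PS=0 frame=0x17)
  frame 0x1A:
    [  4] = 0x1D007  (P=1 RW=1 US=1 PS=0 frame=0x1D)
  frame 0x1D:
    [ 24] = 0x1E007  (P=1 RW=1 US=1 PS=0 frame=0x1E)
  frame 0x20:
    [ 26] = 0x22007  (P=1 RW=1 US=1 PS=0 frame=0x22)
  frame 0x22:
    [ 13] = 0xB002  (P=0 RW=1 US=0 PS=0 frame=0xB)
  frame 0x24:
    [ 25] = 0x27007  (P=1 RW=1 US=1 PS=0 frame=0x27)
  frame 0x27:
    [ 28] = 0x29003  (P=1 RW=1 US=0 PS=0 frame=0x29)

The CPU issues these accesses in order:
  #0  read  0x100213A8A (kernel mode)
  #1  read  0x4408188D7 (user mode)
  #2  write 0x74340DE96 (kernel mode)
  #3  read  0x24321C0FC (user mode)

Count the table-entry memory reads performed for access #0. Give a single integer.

Walk each access:
#0 VA=0x100213A8A (r,kernel):
  L0 @0x11[4] → 0x15007  P=1,RW=1,US=1,PS=0
  L1 @0x15[1] → 0x16007  P=1,RW=1,US=1,PS=0
  L2 @0x16[19] → 0x17007  P=1,RW=1,US=1,PS=0
  ✓ 0x17A8A  — 3 lookups
#1 VA=0x4408188D7 (r,user):
  L0 @0x11[17] → 0x1A007  P=1,RW=1,US=1,PS=0
  L1 @0x1A[4] → 0x1D007  P=1,RW=1,US=1,PS=0
  L2 @0x1D[24] → 0x1E007  P=1,RW=1,US=1,PS=0
  ✓ 0x1E8D7  — 3 lookups
#2 VA=0x74340DE96 (w,kernel):
  L0 @0x11[29] → 0x20007  P=1,RW=1,US=1,PS=0
  L1 @0x20[26] → 0x22007  P=1,RW=1,US=1,PS=0
  L2 @0x22[13] → 0xB002  P=0,RW=1,US=0,PS=0
  ✗ PAGE_NOT_PRESENT  [3 reads]
#3 VA=0x24321C0FC (r,user):
  L0 @0x11[9] → 0x24007  P=1,RW=1,US=1,PS=0
  L1 @0x24[25] → 0x27007  P=1,RW=1,US=1,PS=0
  L2 @0x27[28] → 0x29003  P=1,RW=1,US=0,PS=0
  ✗ PROTECTION_VIOLATION  [3 reads]

Entries read for #0: 3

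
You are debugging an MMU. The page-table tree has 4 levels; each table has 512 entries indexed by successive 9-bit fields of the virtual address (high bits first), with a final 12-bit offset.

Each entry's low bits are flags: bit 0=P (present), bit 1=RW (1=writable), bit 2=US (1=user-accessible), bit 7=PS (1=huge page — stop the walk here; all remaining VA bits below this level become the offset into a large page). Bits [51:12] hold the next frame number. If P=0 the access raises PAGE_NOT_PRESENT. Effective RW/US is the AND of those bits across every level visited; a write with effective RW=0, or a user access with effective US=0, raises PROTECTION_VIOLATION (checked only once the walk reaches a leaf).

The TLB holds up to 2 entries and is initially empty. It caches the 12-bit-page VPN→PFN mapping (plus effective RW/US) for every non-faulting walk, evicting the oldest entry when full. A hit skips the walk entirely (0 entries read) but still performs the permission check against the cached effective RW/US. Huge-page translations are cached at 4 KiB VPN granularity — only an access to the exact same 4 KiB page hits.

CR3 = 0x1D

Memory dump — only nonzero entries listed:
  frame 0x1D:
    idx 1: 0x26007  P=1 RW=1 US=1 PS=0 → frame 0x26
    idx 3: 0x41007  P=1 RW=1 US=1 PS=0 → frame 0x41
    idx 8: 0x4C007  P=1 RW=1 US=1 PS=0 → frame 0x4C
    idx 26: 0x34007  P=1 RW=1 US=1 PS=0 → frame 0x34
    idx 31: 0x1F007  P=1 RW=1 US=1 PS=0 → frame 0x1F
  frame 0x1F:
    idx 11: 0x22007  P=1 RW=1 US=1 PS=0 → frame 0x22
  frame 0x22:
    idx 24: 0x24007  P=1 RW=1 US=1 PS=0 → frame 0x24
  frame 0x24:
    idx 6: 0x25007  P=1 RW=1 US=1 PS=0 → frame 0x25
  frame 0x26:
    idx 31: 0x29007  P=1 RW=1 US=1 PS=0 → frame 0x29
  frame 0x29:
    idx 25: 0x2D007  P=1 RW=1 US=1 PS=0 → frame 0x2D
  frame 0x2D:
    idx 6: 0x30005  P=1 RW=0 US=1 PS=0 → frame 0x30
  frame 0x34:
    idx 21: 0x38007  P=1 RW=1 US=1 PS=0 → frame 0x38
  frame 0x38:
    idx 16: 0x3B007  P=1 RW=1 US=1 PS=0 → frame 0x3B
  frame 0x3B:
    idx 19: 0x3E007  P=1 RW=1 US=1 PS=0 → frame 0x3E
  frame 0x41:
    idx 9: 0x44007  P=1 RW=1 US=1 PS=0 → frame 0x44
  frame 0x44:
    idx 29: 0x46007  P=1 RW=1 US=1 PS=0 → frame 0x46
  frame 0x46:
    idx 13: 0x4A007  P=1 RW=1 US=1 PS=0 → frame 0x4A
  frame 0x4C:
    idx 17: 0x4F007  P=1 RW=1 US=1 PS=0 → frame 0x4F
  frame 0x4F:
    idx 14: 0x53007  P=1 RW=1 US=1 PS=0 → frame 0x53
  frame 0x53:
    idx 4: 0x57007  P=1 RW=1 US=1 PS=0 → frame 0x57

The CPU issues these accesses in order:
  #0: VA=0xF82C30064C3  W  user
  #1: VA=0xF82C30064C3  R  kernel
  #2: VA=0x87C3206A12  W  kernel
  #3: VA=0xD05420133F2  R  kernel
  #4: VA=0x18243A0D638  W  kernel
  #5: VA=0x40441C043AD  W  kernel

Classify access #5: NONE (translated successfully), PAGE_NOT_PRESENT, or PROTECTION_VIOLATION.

Per-access translation:
#0 VA=0xF82C30064C3 (w,user):
  [0] read 0x1D idx=31: raw=0x1F007 flags P=1 W=1 U=1 S=0
  [1] read 0x1F idx=11: raw=0x22007 flags P=1 W=1 U=1 S=0
  [2] read 0x22 idx=24: raw=0x24007 flags P=1 W=1 U=1 S=0
  [3] read 0x24 idx=6: raw=0x25007 flags P=1 W=1 U=1 S=0
  → PA=0x254C3  (4 entries read)
#1 VA=0xF82C30064C3 (r,kernel):
  TLB hit vpn=0xF82C3006 → PA=0x254C3
#2 VA=0x87C3206A12 (w,kernel):
  [0] read 0x1D idx=1: raw=0x26007 flags P=1 W=1 U=1 S=0
  [1] read 0x26 idx=31: raw=0x29007 flags P=1 W=1 U=1 S=0
  [2] read 0x29 idx=25: raw=0x2D007 flags P=1 W=1 U=1 S=0
  [3] read 0x2D idx=6: raw=0x30005 flags P=1 W=0 U=1 S=0
  ⇒ fault: PROTECTION_VIOLATION  — 4 lookups
#3 VA=0xD05420133F2 (r,kernel):
  [0] read 0x1D idx=26: raw=0x34007 flags P=1 W=1 U=1 S=0
  [1] read 0x34 idx=21: raw=0x38007 flags P=1 W=1 U=1 S=0
  [2] read 0x38 idx=16: raw=0x3B007 flags P=1 W=1 U=1 S=0
  [3] read 0x3B idx=19: raw=0x3E007 flags P=1 W=1 U=1 S=0
  → PA=0x3E3F2  (4 entries read)
#4 VA=0x18243A0D638 (w,kernel):
  [0] read 0x1D idx=3: raw=0x41007 flags P=1 W=1 U=1 S=0
  [1] read 0x41 idx=9: raw=0x44007 flags P=1 W=1 U=1 S=0
  [2] read 0x44 idx=29: raw=0x46007 flags P=1 W=1 U=1 S=0
  [3] read 0x46 idx=13: raw=0x4A007 flags P=1 W=1 U=1 S=0
  → PA=0x4A638  (4 entries read)
#5 VA=0x40441C043AD (w,kernel):
  [0] read 0x1D idx=8: raw=0x4C007 flags P=1 W=1 U=1 S=0
  [1] read 0x4C idx=17: raw=0x4F007 flags P=1 W=1 U=1 S=0
  [2] read 0x4F idx=14: raw=0x53007 flags P=1 W=1 U=1 S=0
  [3] read 0x53 idx=4: raw=0x57007 flags P=1 W=1 U=1 S=0
  → PA=0x573AD  (4 entries read)

Access #5 fault: NONE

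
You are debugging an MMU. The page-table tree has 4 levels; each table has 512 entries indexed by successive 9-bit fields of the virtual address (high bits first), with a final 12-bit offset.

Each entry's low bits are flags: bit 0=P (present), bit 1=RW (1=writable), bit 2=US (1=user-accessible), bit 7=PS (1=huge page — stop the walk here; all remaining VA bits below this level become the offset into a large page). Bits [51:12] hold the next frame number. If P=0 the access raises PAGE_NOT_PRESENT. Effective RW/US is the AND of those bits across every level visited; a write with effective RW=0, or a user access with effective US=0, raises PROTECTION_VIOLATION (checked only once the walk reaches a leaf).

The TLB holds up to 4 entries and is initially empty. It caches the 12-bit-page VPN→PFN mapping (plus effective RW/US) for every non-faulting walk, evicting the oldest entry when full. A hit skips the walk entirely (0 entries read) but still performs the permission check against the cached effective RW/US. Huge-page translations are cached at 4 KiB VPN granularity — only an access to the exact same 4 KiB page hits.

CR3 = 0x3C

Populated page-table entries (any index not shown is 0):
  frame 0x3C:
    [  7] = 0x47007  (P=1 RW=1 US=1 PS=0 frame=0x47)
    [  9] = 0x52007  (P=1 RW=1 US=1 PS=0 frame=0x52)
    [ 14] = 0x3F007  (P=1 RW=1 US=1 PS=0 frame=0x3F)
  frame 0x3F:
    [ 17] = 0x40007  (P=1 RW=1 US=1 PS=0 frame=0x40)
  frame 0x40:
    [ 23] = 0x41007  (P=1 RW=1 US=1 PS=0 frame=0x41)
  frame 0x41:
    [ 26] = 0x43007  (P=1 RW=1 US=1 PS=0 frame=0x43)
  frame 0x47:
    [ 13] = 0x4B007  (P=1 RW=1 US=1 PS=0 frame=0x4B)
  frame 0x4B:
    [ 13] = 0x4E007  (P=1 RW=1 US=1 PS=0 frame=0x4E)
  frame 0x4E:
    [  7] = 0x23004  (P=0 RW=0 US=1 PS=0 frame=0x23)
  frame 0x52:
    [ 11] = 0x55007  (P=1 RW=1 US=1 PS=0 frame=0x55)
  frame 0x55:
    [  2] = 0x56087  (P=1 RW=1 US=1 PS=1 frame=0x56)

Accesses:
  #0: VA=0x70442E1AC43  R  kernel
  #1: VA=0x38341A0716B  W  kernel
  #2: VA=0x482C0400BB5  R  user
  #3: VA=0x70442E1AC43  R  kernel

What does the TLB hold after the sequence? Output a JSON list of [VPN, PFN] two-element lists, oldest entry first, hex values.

Per-access translation:
#0 VA=0x70442E1AC43 (r,kernel):
  L0: frame=0x3C idx=14 entry=0x3F007 [P=1 RW=1 US=1 PS=0]
  L1: frame=0x3F idx=17 entry=0x40007 [P=1 RW=1 US=1 PS=0]
  L2: frame=0x40 idx=23 entry=0x41007 [P=1 RW=1 US=1 PS=0]
  L3: frame=0x41 idx=26 entry=0x43007 [P=1 RW=1 US=1 PS=0]
  → PA=0x43C43  (4 entries read)
#1 VA=0x38341A0716B (w,kernel):
  L0: frame=0x3C idx=7 entry=0x47007 [P=1 RW=1 US=1 PS=0]
  L1: frame=0x47 idx=13 entry=0x4B007 [P=1 RW=1 US=1 PS=0]
  L2: frame=0x4B idx=13 entry=0x4E007 [P=1 RW=1 US=1 PS=0]
  L3: frame=0x4E idx=7 entry=0x23004 [P=0 RW=0 US=1 PS=0]
  ⇒ fault: PAGE_NOT_PRESENT  — 4 lookups
#2 VA=0x482C0400BB5 (r,user):
  L0: frame=0x3C idx=9 entry=0x52007 [P=1 RW=1 US=1 PS=0]
  L1: frame=0x52 idx=11 entry=0x55007 [P=1 RW=1 US=1 PS=0]
  L2: frame=0x55 idx=2 entry=0x56087 [P=1 RW=1 US=1 PS=1]
  → PA=0x56BB5 (huge @L2)  (3 entries read)
#3 VA=0x70442E1AC43 (r,kernel):
  TLB hit vpn=0x70442E1A → PA=0x43C43

TLB: [["0x70442E1A", "0x43"], ["0x482C0400", "0x56"]]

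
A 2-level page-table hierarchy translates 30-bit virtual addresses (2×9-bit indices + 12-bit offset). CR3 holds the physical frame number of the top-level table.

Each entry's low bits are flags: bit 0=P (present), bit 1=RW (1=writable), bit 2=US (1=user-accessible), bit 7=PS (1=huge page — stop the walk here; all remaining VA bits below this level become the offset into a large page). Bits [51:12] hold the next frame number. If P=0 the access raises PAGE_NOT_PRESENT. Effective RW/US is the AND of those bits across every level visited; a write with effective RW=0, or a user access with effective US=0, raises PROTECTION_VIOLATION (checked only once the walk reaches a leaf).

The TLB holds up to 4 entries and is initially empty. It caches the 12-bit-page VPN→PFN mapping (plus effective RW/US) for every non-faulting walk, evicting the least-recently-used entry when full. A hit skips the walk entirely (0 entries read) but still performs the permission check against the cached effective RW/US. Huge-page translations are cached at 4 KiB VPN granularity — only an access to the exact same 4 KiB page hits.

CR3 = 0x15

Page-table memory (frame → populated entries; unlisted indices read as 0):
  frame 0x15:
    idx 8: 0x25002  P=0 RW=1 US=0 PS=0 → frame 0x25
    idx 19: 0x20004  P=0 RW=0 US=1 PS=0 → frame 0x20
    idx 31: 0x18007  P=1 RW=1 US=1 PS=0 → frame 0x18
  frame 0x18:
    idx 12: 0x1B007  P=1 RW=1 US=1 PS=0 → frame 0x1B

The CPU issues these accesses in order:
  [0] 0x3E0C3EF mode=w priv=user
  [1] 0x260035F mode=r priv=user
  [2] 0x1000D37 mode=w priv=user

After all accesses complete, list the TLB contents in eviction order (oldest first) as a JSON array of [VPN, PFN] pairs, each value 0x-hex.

Walk each access:
#0 VA=0x3E0C3EF (w,user):
  L0 @0x15[31] → 0x18007  P=1,RW=1,US=1,PS=0
  L1 @0x18[12] → 0x1B007  P=1,RW=1,US=1,PS=0
  ⇒ phys 0x1B3EF  [2 reads]
#1 VA=0x260035F (r,user):
  L0 @0x15[19] → 0x20004  P=0,RW=0,US=1,PS=0
  → PAGE_NOT_PRESENT  (1 entries read)
#2 VA=0x1000D37 (w,user):
  L0 @0x15[8] → 0x25002  P=0,RW=1,US=0,PS=0
  → PAGE_NOT_PRESENT  (1 entries read)

TLB: [["0x3E0C", "0x1B"]]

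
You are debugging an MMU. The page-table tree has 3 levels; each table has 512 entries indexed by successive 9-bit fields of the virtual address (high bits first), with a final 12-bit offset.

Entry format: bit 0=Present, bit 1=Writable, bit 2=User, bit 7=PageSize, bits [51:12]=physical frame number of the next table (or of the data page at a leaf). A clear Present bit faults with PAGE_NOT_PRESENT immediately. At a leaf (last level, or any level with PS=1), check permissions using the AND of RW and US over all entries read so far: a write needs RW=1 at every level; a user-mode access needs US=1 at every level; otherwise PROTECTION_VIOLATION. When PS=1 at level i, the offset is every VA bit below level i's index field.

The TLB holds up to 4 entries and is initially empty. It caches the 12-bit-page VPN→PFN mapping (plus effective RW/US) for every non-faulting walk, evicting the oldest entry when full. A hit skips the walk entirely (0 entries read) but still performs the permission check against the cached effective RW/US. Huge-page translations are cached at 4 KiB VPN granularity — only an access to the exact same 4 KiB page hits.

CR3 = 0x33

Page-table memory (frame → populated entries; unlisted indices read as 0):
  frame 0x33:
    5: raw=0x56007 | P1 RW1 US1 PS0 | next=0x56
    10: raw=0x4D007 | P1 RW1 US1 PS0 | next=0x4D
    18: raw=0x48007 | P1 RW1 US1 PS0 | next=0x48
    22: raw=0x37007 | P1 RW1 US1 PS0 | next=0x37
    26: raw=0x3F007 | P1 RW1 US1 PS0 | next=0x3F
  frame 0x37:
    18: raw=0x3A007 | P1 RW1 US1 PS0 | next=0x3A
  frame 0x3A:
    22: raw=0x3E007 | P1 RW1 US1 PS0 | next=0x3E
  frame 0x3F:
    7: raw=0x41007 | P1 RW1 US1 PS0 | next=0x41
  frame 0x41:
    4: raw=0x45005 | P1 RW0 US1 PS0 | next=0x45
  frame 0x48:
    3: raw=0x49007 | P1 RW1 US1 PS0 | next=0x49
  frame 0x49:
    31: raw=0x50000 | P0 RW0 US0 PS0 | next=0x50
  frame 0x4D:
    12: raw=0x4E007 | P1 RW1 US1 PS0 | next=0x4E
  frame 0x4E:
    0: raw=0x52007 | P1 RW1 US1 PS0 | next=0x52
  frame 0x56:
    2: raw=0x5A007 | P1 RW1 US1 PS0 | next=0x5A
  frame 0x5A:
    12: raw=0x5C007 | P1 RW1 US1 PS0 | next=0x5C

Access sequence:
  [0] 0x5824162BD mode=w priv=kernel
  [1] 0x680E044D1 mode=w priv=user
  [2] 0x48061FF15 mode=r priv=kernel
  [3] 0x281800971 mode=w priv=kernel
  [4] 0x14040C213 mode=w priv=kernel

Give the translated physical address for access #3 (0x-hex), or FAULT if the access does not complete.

Trace:
#0 VA=0x5824162BD (w,kernel):
  L0 @0x33[22] → 0x37007  P=1,RW=1,US=1,PS=0
  L1 @0x37[18] → 0x3A007  P=1,RW=1,US=1,PS=0
  L2 @0x3A[22] → 0x3E007  P=1,RW=1,US=1,PS=0
  ⇒ phys 0x3E2BD  [3 reads]
#1 VA=0x680E044D1 (w,user):
  L0 @0x33[26] → 0x3F007  P=1,RW=1,US=1,PS=0
  L1 @0x3F[7] → 0x41007  P=1,RW=1,US=1,PS=0
  L2 @0x41[4] → 0x45005  P=1,RW=0,US=1,PS=0
  ⇒ fault: PROTECTION_VIOLATION  — 3 lookups
#2 VA=0x48061FF15 (r,kernel):
  L0 @0x33[18] → 0x48007  P=1,RW=1,US=1,PS=0
  L1 @0x48[3] → 0x49007  P=1,RW=1,US=1,PS=0
  L2 @0x49[31] → 0x50000  P=0,RW=0,US=0,PS=0
  ⇒ fault: PAGE_NOT_PRESENT  — 3 lookups
#3 VA=0x281800971 (w,kernel):
  L0 @0x33[10] → 0x4D007  P=1,RW=1,US=1,PS=0
  L1 @0x4D[12] → 0x4E007  P=1,RW=1,US=1,PS=0
  L2 @0x4E[0] → 0x52007  P=1,RW=1,US=1,PS=0
  ⇒ phys 0x52971  [3 reads]
#4 VA=0x14040C213 (w,kernel):
  L0 @0x33[5] → 0x56007  P=1,RW=1,US=1,PS=0
  L1 @0x56[2] → 0x5A007  P=1,RW=1,US=1,PS=0
  L2 @0x5A[12] → 0x5C007  P=1,RW=1,US=1,PS=0
  ⇒ phys 0x5C213  [3 reads]

Access #3 PA: 0x52971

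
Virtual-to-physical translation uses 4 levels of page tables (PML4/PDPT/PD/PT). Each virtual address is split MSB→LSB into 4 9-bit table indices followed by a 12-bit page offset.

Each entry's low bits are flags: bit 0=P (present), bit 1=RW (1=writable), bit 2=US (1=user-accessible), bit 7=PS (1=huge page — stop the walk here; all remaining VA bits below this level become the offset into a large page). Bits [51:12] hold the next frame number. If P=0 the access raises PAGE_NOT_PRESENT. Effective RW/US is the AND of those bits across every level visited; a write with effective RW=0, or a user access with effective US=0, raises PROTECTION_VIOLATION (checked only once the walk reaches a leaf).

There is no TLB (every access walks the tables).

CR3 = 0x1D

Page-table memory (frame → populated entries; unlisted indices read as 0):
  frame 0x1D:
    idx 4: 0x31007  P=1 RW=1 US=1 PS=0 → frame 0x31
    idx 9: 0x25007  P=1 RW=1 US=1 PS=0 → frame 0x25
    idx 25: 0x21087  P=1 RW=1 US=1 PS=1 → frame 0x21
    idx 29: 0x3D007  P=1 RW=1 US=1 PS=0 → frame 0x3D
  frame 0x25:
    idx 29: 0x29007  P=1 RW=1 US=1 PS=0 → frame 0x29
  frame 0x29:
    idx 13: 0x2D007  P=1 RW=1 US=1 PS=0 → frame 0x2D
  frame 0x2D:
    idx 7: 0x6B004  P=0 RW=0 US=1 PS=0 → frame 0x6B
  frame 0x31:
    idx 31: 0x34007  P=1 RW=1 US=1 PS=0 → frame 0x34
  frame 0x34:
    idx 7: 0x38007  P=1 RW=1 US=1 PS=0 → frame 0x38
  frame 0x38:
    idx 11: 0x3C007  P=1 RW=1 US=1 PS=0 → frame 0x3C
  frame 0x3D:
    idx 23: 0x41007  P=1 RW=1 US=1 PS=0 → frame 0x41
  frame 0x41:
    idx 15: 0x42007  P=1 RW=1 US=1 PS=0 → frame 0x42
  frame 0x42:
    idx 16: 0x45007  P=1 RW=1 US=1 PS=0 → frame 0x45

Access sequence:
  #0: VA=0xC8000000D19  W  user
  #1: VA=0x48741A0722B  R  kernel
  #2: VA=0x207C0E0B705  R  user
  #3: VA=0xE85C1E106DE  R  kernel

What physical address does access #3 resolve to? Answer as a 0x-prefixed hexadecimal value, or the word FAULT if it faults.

Walk each access:
#0 VA=0xC8000000D19 (w,user):
  L0 @0x1D[25] → 0x21087  P=1,RW=1,US=1,PS=1
  ✓ 0x21D19 (huge @L0)  — 1 lookups
#1 VA=0x48741A0722B (r,kernel):
  L0 @0x1D[9] → 0x25007  P=1,RW=1,US=1,PS=0
  L1 @0x25[29] → 0x29007  P=1,RW=1,US=1,PS=0
  L2 @0x29[13] → 0x2D007  P=1,RW=1,US=1,PS=0
  L3 @0x2D[7] → 0x6B004  P=0,RW=0,US=1,PS=0
  ✗ PAGE_NOT_PRESENT  [4 reads]
#2 VA=0x207C0E0B705 (r,user):
  L0 @0x1D[4] → 0x31007  P=1,RW=1,US=1,PS=0
  L1 @0x31[31] → 0x34007  P=1,RW=1,US=1,PS=0
  L2 @0x34[7] → 0x38007  P=1,RW=1,US=1,PS=0
  L3 @0x38[11] → 0x3C007  P=1,RW=1,US=1,PS=0
  ✓ 0x3C705  — 4 lookups
#3 VA=0xE85C1E106DE (r,kernel):
  L0 @0x1D[29] → 0x3D007  P=1,RW=1,US=1,PS=0
  L1 @0x3D[23] → 0x41007  P=1,RW=1,US=1,PS=0
  L2 @0x41[15] → 0x42007  P=1,RW=1,US=1,PS=0
  L3 @0x42[16] → 0x45007  P=1,RW=1,US=1,PS=0
  ✓ 0x456DE  — 4 lookups

Access #3 PA: 0x456DE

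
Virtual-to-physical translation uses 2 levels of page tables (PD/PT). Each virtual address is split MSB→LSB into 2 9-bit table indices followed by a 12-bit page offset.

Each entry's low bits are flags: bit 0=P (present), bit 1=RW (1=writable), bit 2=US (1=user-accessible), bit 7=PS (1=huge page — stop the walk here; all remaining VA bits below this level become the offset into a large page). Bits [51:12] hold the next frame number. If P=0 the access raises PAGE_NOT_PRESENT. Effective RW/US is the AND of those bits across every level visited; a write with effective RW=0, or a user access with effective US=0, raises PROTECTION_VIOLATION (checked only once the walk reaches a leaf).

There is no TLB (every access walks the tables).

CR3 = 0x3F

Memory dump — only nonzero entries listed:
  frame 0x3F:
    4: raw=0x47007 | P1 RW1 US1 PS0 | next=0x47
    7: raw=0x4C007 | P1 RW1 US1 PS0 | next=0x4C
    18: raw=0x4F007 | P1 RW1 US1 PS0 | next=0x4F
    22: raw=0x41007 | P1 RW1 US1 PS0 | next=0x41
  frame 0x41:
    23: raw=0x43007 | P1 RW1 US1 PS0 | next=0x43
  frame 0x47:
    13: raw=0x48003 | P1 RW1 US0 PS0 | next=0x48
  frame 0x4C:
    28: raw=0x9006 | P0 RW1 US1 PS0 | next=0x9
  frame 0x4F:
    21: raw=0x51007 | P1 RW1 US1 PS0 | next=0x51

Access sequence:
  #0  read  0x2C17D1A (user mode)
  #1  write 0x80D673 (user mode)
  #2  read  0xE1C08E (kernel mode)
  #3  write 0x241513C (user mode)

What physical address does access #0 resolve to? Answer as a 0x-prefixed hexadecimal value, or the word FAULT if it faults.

Per-access translation:
#0 VA=0x2C17D1A (r,user):
  lvl0: tbl 0x3F, slot 22 ⇒ 0x41007 (P1/RW1/US1/PS0)
  lvl1: tbl 0x41, slot 23 ⇒ 0x43007 (P1/RW1/US1/PS0)
  ✓ 0x43D1A  — 2 lookups
#1 VA=0x80D673 (w,user):
  lvl0: tbl 0x3F, slot 4 ⇒ 0x47007 (P1/RW1/US1/PS0)
  lvl1: tbl 0x47, slot 13 ⇒ 0x48003 (P1/RW1/US0/PS0)
  → PROTECTION_VIOLATION  (2 entries read)
#2 VA=0xE1C08E (r,kernel):
  lvl0: tbl 0x3F, slot 7 ⇒ 0x4C007 (P1/RW1/US1/PS0)
  lvl1: tbl 0x4C, slot 28 ⇒ 0x9006 (P0/RW1/US1/PS0)
  → PAGE_NOT_PRESENT  (2 entries read)
#3 VA=0x241513C (w,user):
  lvl0: tbl 0x3F, slot 18 ⇒ 0x4F007 (P1/RW1/US1/PS0)
  lvl1: tbl 0x4F, slot 21 ⇒ 0x51007 (P1/RW1/US1/PS0)
  ✓ 0x5113C  — 2 lookups

Access #0 PA: 0x43D1A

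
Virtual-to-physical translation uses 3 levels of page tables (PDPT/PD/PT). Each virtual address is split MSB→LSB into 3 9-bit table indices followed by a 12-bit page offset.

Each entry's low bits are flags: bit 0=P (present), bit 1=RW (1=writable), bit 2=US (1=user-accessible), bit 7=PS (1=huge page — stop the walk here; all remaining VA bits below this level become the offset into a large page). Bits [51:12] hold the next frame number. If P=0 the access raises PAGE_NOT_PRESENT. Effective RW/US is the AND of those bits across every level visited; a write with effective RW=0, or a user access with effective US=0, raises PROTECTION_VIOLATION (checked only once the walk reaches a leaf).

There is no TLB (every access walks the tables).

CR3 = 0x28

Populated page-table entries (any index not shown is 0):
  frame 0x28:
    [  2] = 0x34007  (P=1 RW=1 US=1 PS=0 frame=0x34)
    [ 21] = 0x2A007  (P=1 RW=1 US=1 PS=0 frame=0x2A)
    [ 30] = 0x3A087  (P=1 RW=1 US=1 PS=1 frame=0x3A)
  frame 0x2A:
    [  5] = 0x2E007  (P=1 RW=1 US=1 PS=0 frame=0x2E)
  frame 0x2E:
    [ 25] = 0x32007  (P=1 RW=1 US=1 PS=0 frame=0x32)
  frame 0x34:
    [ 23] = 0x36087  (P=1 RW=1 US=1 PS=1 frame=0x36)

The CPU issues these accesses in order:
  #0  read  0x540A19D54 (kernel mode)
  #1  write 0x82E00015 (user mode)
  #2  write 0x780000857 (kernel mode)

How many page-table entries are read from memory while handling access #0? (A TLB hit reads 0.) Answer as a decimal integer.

Walk each access:
#0 VA=0x540A19D54 (r,kernel):
  L0 @0x28[21] → 0x2A007  P=1,RW=1,US=1,PS=0
  L1 @0x2A[5] → 0x2E007  P=1,RW=1,US=1,PS=0
  L2 @0x2E[25] → 0x32007  P=1,RW=1,US=1,PS=0
  ✓ 0x32D54  — 3 lookups
#1 VA=0x82E00015 (w,user):
  L0 @0x28[2] → 0x34007  P=1,RW=1,US=1,PS=0
  L1 @0x34[23] → 0x36087  P=1,RW=1,US=1,PS=1
  ✓ 0x36015 (huge @L1)  — 2 lookups
#2 VA=0x780000857 (w,kernel):
  L0 @0x28[30] → 0x3A087  P=1,RW=1,US=1,PS=1
  ✓ 0x3A857 (huge @L0)  — 1 lookups

Entries read for #0: 3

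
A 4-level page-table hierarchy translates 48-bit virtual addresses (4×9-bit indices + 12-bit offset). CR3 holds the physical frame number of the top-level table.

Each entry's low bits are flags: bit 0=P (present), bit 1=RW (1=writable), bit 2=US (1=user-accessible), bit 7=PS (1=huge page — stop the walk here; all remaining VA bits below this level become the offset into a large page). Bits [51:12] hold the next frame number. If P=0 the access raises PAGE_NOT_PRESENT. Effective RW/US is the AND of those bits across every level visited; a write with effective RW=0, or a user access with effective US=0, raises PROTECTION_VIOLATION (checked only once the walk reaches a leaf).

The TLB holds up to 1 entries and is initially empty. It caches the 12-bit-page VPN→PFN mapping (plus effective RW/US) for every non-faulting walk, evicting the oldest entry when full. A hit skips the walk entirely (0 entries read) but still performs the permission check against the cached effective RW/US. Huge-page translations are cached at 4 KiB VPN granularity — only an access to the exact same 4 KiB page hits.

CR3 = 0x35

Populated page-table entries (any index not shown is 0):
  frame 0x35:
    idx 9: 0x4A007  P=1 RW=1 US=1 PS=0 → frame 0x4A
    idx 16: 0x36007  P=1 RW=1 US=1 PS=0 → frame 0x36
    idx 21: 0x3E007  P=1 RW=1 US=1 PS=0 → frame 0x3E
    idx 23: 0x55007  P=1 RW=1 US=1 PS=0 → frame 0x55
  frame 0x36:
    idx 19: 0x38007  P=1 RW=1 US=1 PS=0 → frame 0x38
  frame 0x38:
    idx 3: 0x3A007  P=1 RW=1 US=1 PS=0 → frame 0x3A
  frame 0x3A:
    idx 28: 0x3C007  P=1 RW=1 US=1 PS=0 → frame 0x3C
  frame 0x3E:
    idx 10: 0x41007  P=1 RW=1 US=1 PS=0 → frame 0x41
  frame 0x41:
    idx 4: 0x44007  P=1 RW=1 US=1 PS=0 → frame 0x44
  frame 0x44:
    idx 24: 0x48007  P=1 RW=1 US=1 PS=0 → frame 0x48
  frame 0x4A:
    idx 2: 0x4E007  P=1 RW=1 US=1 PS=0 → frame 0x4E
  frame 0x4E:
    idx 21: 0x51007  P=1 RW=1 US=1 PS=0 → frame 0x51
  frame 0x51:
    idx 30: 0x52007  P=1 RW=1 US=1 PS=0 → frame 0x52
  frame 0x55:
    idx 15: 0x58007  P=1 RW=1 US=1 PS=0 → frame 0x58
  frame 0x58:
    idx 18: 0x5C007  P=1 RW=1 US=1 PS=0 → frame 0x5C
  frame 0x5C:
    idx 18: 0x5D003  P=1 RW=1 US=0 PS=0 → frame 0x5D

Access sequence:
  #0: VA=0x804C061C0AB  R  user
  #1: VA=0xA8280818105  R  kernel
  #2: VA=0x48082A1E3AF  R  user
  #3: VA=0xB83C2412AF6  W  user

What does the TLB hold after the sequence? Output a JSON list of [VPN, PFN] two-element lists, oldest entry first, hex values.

Trace:
#0 VA=0x804C061C0AB (r,user):
  L0: frame=0x35 idx=16 entry=0x36007 [P=1 RW=1 US=1 PS=0]
  L1: frame=0x36 idx=19 entry=0x38007 [P=1 RW=1 US=1 PS=0]
  L2: frame=0x38 idx=3 entry=0x3A007 [P=1 RW=1 US=1 PS=0]
  L3: frame=0x3A idx=28 entry=0x3C007 [P=1 RW=1 US=1 PS=0]
  ✓ 0x3C0AB  — 4 lookups
#1 VA=0xA8280818105 (r,kernel):
  L0: frame=0x35 idx=21 entry=0x3E007 [P=1 RW=1 US=1 PS=0]
  L1: frame=0x3E idx=10 entry=0x41007 [P=1 RW=1 US=1 PS=0]
  L2: frame=0x41 idx=4 entry=0x44007 [P=1 RW=1 US=1 PS=0]
  L3: frame=0x44 idx=24 entry=0x48007 [P=1 RW=1 US=1 PS=0]
  ✓ 0x48105  — 4 lookups
#2 VA=0x48082A1E3AF (r,user):
  L0: frame=0x35 idx=9 entry=0x4A007 [P=1 RW=1 US=1 PS=0]
  L1: frame=0x4A idx=2 entry=0x4E007 [P=1 RW=1 US=1 PS=0]
  L2: frame=0x4E idx=21 entry=0x51007 [P=1 RW=1 US=1 PS=0]
  L3: frame=0x51 idx=30 entry=0x52007 [P=1 RW=1 US=1 PS=0]
  ✓ 0x523AF  — 4 lookups
#3 VA=0xB83C2412AF6 (w,user):
  L0: frame=0x35 idx=23 entry=0x55007 [P=1 RW=1 US=1 PS=0]
  L1: frame=0x55 idx=15 entry=0x58007 [P=1 RW=1 US=1 PS=0]
  L2: frame=0x58 idx=18 entry=0x5C007 [P=1 RW=1 US=1 PS=0]
  L3: frame=0x5C idx=18 entry=0x5D003 [P=1 RW=1 US=0 PS=0]
  → PROTECTION_VIOLATION  (4 entries read)

TLB: [["0x48082A1E", "0x52"]]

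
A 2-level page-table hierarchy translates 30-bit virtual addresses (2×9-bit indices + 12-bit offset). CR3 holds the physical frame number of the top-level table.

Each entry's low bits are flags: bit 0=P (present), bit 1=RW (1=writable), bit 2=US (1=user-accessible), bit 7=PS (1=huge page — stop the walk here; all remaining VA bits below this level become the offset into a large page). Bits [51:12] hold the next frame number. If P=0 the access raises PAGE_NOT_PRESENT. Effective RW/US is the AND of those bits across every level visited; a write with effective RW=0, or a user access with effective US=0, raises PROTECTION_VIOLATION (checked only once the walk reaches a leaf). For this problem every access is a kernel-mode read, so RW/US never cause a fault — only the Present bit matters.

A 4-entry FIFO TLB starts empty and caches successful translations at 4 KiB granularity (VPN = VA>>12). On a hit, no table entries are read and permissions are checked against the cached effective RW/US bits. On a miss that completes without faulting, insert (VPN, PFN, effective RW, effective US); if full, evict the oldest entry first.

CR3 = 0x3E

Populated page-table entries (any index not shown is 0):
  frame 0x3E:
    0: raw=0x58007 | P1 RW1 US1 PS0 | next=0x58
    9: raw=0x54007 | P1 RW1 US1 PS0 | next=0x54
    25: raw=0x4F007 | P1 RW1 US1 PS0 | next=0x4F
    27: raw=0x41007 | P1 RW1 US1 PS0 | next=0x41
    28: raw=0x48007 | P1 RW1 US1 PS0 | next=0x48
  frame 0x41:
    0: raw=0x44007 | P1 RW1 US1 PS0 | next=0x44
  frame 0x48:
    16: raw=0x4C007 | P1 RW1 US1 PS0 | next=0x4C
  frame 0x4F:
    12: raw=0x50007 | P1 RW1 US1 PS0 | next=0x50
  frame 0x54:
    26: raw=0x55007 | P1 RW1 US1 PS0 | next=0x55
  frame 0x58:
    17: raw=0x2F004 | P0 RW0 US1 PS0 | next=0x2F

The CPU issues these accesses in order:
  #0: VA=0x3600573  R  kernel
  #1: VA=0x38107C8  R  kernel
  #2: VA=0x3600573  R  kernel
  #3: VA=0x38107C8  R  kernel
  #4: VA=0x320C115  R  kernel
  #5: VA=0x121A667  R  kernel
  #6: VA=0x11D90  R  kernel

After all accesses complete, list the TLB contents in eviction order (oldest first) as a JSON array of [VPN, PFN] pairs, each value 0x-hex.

Walk each access:
#0 VA=0x3600573 (r,kernel):
  L0: frame=0x3E idx=27 entry=0x41007 [P=1 RW=1 US=1 PS=0]
  L1: frame=0x41 idx=0 entry=0x44007 [P=1 RW=1 US=1 PS=0]
  ⇒ phys 0x44573  [2 reads]
#1 VA=0x38107C8 (r,kernel):
  L0: frame=0x3E idx=28 entry=0x48007 [P=1 RW=1 US=1 PS=0]
  L1: frame=0x48 idx=16 entry=0x4C007 [P=1 RW=1 US=1 PS=0]
  ⇒ phys 0x4C7C8  [2 reads]
#2 VA=0x3600573 (r,kernel):
  TLB hit vpn=0x3600 → PA=0x44573
#3 VA=0x38107C8 (r,kernel):
  TLB hit vpn=0x3810 → PA=0x4C7C8
#4 VA=0x320C115 (r,kernel):
  L0: frame=0x3E idx=25 entry=0x4F007 [P=1 RW=1 US=1 PS=0]
  L1: frame=0x4F idx=12 entry=0x50007 [P=1 RW=1 US=1 PS=0]
  ⇒ phys 0x50115  [2 reads]
#5 VA=0x121A667 (r,kernel):
  L0: frame=0x3E idx=9 entry=0x54007 [P=1 RW=1 US=1 PS=0]
  L1: frame=0x54 idx=26 entry=0x55007 [P=1 RW=1 US=1 PS=0]
  ⇒ phys 0x55667  [2 reads]
#6 VA=0x11D90 (r,kernel):
  L0: frame=0x3E idx=0 entry=0x58007 [P=1 RW=1 US=1 PS=0]
  L1: frame=0x58 idx=17 entry=0x2F004 [P=0 RW=0 US=1 PS=0]
  ✗ PAGE_NOT_PRESENT  [2 reads]

TLB: [["0x3600", "0x44"], ["0x3810", "0x4C"], ["0x320C", "0x50"], ["0x121A", "0x55"]]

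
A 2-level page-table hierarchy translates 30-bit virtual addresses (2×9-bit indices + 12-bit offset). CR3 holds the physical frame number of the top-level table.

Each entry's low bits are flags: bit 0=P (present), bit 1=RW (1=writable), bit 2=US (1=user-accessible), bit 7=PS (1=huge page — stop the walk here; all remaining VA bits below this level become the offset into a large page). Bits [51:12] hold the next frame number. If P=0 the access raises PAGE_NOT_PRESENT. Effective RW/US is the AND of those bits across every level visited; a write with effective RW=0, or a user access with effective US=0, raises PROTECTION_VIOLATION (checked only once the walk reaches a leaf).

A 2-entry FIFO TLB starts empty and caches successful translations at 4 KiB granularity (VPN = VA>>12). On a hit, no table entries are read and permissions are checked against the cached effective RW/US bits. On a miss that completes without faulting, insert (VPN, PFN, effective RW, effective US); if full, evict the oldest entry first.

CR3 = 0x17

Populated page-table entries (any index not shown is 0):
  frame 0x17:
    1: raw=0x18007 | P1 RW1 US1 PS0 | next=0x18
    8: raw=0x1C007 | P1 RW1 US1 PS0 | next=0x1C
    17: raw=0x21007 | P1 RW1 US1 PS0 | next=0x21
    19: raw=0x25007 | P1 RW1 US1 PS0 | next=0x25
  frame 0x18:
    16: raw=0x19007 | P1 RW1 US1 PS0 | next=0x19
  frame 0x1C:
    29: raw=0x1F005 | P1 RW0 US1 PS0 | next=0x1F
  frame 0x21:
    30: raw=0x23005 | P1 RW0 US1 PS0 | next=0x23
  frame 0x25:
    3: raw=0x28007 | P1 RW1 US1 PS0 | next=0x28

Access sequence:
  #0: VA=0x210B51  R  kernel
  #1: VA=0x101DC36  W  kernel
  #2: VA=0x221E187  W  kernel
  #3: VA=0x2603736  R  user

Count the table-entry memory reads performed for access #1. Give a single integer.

Walk each access:
#0 VA=0x210B51 (r,kernel):
  L0 @0x17[1] → 0x18007  P=1,RW=1,US=1,PS=0
  L1 @0x18[16] → 0x19007  P=1,RW=1,US=1,PS=0
  ✓ 0x19B51  — 2 lookups
#1 VA=0x101DC36 (w,kernel):
  L0 @0x17[8] → 0x1C007  P=1,RW=1,US=1,PS=0
  L1 @0x1C[29] → 0x1F005  P=1,RW=0,US=1,PS=0
  ⇒ fault: PROTECTION_VIOLATION  — 2 lookups
#2 VA=0x221E187 (w,kernel):
  L0 @0x17[17] → 0x21007  P=1,RW=1,US=1,PS=0
  L1 @0x21[30] → 0x23005  P=1,RW=0,US=1,PS=0
  ⇒ fault: PROTECTION_VIOLATION  — 2 lookups
#3 VA=0x2603736 (r,user):
  L0 @0x17[19] → 0x25007  P=1,RW=1,US=1,PS=0
  L1 @0x25[3] → 0x28007  P=1,RW=1,US=1,PS=0
  ✓ 0x28736  — 2 lookups

Entries read for #1: 2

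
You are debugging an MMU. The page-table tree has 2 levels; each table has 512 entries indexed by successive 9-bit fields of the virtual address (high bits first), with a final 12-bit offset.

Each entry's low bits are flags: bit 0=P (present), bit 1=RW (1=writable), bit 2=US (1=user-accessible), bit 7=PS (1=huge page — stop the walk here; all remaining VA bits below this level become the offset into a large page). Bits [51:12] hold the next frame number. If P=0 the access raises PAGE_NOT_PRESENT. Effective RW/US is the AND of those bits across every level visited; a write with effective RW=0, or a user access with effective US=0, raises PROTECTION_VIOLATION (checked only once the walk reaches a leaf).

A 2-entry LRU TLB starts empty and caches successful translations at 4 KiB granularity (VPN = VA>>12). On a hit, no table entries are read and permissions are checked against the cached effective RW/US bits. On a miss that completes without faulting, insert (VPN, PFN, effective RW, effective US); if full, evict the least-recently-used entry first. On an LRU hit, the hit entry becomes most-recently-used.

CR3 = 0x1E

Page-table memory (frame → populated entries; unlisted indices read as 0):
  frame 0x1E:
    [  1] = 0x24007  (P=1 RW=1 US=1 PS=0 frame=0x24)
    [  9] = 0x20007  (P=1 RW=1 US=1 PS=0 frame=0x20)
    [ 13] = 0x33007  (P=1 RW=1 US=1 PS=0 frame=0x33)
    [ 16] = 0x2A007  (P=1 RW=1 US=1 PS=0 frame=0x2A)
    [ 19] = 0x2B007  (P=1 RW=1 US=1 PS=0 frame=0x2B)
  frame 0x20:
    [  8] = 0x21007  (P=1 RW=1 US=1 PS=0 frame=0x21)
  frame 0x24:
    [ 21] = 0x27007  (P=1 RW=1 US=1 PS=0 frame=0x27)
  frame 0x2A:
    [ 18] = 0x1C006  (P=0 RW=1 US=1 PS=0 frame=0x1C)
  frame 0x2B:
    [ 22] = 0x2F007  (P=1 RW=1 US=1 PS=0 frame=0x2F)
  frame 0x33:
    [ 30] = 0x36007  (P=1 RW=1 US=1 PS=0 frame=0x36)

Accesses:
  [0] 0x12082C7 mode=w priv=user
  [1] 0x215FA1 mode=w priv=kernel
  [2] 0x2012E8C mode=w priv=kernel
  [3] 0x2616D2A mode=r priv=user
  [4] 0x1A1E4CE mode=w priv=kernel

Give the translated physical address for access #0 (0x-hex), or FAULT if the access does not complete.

Walk each access:
#0 VA=0x12082C7 (w,user):
  L0: frame=0x1E idx=9 entry=0x20007 [P=1 RW=1 US=1 PS=0]
  L1: frame=0x20 idx=8 entry=0x21007 [P=1 RW=1 US=1 PS=0]
  ⇒ phys 0x212C7  [2 reads]
#1 VA=0x215FA1 (w,kernel):
  L0: frame=0x1E idx=1 entry=0x24007 [P=1 RW=1 US=1 PS=0]
  L1: frame=0x24 idx=21 entry=0x27007 [P=1 RW=1 US=1 PS=0]
  ⇒ phys 0x27FA1  [2 reads]
#2 VA=0x2012E8C (w,kernel):
  L0: frame=0x1E idx=16 entry=0x2A007 [P=1 RW=1 US=1 PS=0]
  L1: frame=0x2A idx=18 entry=0x1C006 [P=0 RW=1 US=1 PS=0]
  ⇒ fault: PAGE_NOT_PRESENT  — 2 lookups
#3 VA=0x2616D2A (r,user):
  L0: frame=0x1E idx=19 entry=0x2B007 [P=1 RW=1 US=1 PS=0]
  L1: frame=0x2B idx=22 entry=0x2F007 [P=1 RW=1 US=1 PS=0]
  ⇒ phys 0x2FD2A  [2 reads]
#4 VA=0x1A1E4CE (w,kernel):
  L0: frame=0x1E idx=13 entry=0x33007 [P=1 RW=1 US=1 PS=0]
  L1: frame=0x33 idx=30 entry=0x36007 [P=1 RW=1 US=1 PS=0]
  ⇒ phys 0x364CE  [2 reads]

Access #0 PA: 0x212C7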